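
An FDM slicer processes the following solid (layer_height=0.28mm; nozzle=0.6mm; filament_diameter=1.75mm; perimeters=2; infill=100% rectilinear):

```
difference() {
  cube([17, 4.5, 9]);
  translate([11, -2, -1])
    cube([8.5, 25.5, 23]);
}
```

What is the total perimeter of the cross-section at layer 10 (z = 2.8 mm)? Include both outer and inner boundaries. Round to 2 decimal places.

31.00 mm

At z = 2.8 mm: the 17×4.5 cube contributes its full rectangle (perimeter 43.00 mm); the cube at (11, -2) is present — its section is the full 8.5×25.5 rectangle (perimeter 68.00 mm); After the difference (first − rest): starting from the 17×4.5 cube, the 8.5×25.5 cube at (11, -2) partially overlaps it — only the 27.00 mm² overlap (of its 216.75 mm²) is removed, clipping the outline — boundary = 31.00 mm. Overall, the cross-section is a single solid region. Total boundary length (outer) = 31.00 mm.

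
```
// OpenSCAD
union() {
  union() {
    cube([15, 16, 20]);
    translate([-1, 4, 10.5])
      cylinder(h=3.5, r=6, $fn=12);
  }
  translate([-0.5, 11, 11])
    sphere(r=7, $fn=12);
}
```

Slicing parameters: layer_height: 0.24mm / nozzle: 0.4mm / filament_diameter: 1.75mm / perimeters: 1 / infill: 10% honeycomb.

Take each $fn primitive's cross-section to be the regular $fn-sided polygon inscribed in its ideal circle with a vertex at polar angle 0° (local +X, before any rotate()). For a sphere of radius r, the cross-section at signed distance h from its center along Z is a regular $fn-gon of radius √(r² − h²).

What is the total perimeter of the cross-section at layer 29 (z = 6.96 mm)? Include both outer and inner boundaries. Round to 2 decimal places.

70.28 mm

At z = 6.96 mm: the 15×16 cube contributes its full rectangle (perimeter 62.00 mm); the cylinder at (-1, 4) is not intersected at this z (z outside [10.5, 14]); Merging all regions: only the 15×16 cube is present, so the union is just that shape — boundary = 62.00 mm; the sphere at (-0.5, 11): section is a regular 12-gon, circumradius = √(r²−h²) = √(7²−4.04²) = 5.717 (perimeter = 2·12·5.717·sin(180°/12) = 35.51 mm); Taking the union: the regions partially overlap (shared area 42.73 mm²), so the edge portions inside another operand are dropped and the merged outline is re-measured after clipping — boundary = 70.28 mm. Overall, the cross-section is a single solid region. Total boundary length (outer) = 70.28 mm.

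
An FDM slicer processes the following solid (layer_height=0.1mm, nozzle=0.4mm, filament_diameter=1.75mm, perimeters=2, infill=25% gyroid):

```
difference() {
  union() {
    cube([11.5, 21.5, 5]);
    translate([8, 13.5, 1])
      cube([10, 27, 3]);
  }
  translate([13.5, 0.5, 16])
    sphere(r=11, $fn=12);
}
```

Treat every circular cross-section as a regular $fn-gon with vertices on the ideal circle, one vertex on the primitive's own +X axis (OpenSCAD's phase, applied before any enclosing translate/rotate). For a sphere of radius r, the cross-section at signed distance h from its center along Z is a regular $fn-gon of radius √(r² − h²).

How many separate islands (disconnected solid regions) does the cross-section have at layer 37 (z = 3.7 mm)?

1

At z = 3.7 mm: the cube is present — its section is the full 11.5×21.5 rectangle; the cube at (8, 13.5) is present — its section is the full 10×27 rectangle; Merging all regions: the regions partially overlap (shared area 28.00 mm²), so overlapping operands fuse into one piece — 1 connected region; the sphere at (13.5, 0.5) is not intersected at this z (|z−center|=12.300 > r=11); Subtracting the remaining from the first: none of the subtracted shapes is present at this height, so that combined region is unchanged — 1 connected region. Overall, the cross-section is a single solid region. Island count = 1.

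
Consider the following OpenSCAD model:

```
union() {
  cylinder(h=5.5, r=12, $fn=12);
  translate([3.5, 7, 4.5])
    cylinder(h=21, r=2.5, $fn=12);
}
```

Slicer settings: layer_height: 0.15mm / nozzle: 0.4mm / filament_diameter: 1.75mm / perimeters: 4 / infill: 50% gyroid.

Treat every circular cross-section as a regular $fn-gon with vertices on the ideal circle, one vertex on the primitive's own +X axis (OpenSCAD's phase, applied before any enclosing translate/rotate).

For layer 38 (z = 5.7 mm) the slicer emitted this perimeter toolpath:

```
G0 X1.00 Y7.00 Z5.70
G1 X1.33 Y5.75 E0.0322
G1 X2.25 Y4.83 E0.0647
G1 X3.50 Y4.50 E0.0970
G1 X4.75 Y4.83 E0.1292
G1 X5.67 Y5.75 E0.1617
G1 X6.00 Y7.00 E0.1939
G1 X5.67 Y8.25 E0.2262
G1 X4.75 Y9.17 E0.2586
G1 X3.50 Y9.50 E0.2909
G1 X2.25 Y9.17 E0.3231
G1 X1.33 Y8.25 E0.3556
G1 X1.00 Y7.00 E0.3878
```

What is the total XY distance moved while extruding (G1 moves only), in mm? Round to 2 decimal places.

Sum the Euclidean lengths of each G1 segment: total = 15.55 mm.

15.55 mm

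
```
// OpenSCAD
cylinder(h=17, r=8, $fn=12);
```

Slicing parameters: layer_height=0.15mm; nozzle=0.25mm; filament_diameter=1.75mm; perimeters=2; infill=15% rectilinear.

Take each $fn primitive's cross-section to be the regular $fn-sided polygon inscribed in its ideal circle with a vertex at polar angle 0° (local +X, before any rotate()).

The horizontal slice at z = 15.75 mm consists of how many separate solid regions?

At z = 15.75 mm: the r=8 cylinder contributes a regular 12-gon of circumradius 8. The result has 1 disconnected region.

1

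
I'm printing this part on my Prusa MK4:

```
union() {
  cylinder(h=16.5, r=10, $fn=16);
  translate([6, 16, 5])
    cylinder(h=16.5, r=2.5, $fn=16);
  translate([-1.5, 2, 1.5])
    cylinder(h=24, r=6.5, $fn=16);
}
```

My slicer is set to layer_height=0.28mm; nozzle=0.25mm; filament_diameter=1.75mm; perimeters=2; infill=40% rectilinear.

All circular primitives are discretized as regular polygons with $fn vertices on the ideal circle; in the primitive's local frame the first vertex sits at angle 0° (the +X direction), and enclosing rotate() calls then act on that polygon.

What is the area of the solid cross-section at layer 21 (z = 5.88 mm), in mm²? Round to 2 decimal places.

325.28 mm²

At z = 5.88 mm: the r=10 cylinder gives a regular 16-gon of circumradius 10 (constant along its height) (area = (16/2)·10.000²·sin(360°/16) = 306.15 mm²); the cylinder at (6, 16): section is a regular 16-gon, circumradius r=2.5 (area = (16/2)·2.500²·sin(360°/16) = 19.13 mm²); the r=6.5 cylinder at (-1.5, 2) contributes a regular 16-gon of circumradius 6.5 (area = (16/2)·6.500²·sin(360°/16) = 129.35 mm²); Combining (union): the regions partially overlap — summed areas 454.63 mm² minus the doubly-counted overlap 129.35 mm² gives 325.28 mm² — area = 325.28 mm². Overall, the cross-section has 2 separate islands. Net area = 325.28 mm².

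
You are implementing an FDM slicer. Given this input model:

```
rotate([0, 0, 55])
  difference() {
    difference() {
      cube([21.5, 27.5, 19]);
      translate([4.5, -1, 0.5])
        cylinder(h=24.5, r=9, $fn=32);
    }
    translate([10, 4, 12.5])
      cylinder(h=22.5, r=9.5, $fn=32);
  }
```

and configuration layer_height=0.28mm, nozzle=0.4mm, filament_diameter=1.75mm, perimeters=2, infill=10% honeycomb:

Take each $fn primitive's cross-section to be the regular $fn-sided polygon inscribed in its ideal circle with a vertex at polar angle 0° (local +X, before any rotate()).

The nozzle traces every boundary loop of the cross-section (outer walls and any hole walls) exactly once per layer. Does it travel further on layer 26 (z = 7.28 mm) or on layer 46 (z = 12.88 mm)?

Layer 26 (z = 7.28): the 21.5×27.5 cube contributes its full rectangle (perimeter 98.00 mm); the cylinder at (4.5, -1): section is a regular 32-gon, circumradius r=9 (perimeter = 2·32·9.000·sin(180°/32) = 56.46 mm); After the difference (first − rest): starting from the 21.5×27.5 cube, the r=9 cylinder at (4.5, -1) partially overlaps it — only the 88.36 mm² overlap (of its 252.84 mm²) is removed, clipping the outline — boundary = 95.68 mm; the cylinder at (10, 4) is not intersected at this z (z outside [12.5, 35]); After the difference (first − rest): none of the subtracted shapes is present at this height, so the result so far is unchanged — boundary = 95.68 mm; (whole slice rotated 55° about Z — lengths, areas and connectivity unchanged). So its perimeter = 95.68 mm. Layer 46 (z = 12.88): the cube (footprint 21.5×27.5) is included at this height (perimeter 98.00 mm); the r=9 cylinder at (4.5, -1) gives a regular 32-gon of circumradius 9 (constant along its height) (perimeter = 2·32·9.000·sin(180°/32) = 56.46 mm); Taking the first minus the rest: starting from the 21.5×27.5 cube, the r=9 cylinder at (4.5, -1) partially overlaps it — only the 88.36 mm² overlap (of its 252.84 mm²) is removed, clipping the outline — boundary = 95.68 mm; the r=9.5 cylinder at (10, 4) gives a regular 32-gon of circumradius 9.5 (constant along its height) (perimeter = 2·32·9.500·sin(180°/32) = 59.59 mm); Subtracting the remaining from the first: starting from the result so far, the r=9.5 cylinder at (10, 4) partially overlaps it — only the 131.34 mm² overlap (of its 281.71 mm²) is removed, clipping the outline — boundary = 104.47 mm; (whole slice rotated 55° about Z — lengths, areas and connectivity unchanged). So its perimeter = 104.47 mm. Layer 46 is larger (104.47 vs 95.68 mm).

layer 46 (z = 12.88 mm)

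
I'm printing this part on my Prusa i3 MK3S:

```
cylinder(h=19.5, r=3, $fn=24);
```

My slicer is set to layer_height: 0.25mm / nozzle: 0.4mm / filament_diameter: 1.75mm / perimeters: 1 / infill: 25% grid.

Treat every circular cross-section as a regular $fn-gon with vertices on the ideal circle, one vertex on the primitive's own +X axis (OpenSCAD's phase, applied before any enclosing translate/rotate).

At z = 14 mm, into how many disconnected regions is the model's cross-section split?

At z = 14 mm: the cylinder: section is a regular 24-gon, circumradius r=3. The result has 1 disconnected region.

1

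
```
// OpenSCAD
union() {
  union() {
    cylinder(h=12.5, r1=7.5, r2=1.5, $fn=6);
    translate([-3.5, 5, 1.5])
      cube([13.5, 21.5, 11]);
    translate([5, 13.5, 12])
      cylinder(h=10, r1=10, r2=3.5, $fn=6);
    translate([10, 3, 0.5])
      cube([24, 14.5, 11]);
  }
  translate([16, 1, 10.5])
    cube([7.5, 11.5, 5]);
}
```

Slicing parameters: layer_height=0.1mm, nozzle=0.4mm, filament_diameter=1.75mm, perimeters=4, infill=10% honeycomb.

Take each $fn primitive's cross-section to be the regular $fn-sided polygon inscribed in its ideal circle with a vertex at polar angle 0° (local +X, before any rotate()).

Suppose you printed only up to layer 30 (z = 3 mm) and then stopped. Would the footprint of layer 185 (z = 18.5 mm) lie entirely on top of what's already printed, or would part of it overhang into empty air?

entirely on top

Compare the two slices. At z = 3: the cone: at t=0.240 of its height the radius interpolates to r₁+(r₂−r₁)t = 6.060, giving a regular 6-gon of that circumradius (area = (6/2)·6.060²·sin(360°/6) = 95.41 mm²); the 13.5×21.5 cube at (-3.5, 5) contributes its full rectangle (area 290.25 mm²); the cone at (5, 13.5) is not intersected at this z (z outside [12, 22]); the 24×14.5 cube at (10, 3) contributes its full rectangle (area 348.00 mm²); Merging all regions: the regions partially overlap — summed areas 733.66 mm² minus the doubly-counted overlap 1.54 mm² gives 732.12 mm² — area = 732.12 mm²; the cube at (16, 1) does not reach this height (z outside [10.5, 15.5]); Merging all regions: only that combined region is present, so the union is just that shape — area = 732.12 mm². At z = 18.5: the cone is absent (z outside [0, 12.5]); the cube at (-3.5, 5) does not reach this height (z outside [1.5, 12.5]); the cone at (5, 13.5): at t=0.650 of its height the radius interpolates to r₁+(r₂−r₁)t = 5.775, giving a regular 6-gon of that circumradius (area = (6/2)·5.775²·sin(360°/6) = 86.65 mm²); the cube at (10, 3) is absent (z outside [0.5, 11.5]); Taking the union: only the cone at (5, 13.5) is present, so the union is just that shape — area = 86.65 mm²; the cube at (16, 1) does not reach this height (z outside [10.5, 15.5]); Merging all regions: only the result so far is present, so the union is just that shape — area = 86.65 mm². Checking containment: the cross-section at z = 18.5 is a subset of the cross-section at z = 3.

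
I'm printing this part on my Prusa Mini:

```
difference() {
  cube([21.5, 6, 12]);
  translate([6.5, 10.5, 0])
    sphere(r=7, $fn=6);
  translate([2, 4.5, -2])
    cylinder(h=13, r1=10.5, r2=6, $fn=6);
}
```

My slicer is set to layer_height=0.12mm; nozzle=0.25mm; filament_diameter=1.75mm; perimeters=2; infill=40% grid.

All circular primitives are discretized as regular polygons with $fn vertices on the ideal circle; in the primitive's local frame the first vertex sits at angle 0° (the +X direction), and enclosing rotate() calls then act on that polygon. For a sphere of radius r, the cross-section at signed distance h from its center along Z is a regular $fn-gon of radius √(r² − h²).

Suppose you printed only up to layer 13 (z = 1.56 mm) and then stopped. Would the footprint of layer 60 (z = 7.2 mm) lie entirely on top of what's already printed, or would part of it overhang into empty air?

Compare the two slices. At z = 1.56: the 21.5×6 cube contributes its full rectangle (area 129.00 mm²); the r=7 sphere at (6.5, 10.5) slices to a regular 6-gon of circumradius 6.824 (√(r²−h²) with h=1.56 from center) (area = (6/2)·6.824²·sin(360°/6) = 120.98 mm²); the cone at (2, 4.5): at t=0.274 of its height the radius interpolates to r₁+(r₂−r₁)t = 9.268, giving a regular 6-gon of that circumradius (area = (6/2)·9.268²·sin(360°/6) = 223.15 mm²); Subtracting the remaining from the first: starting from the 21.5×6 cube (129.00 mm²), the r=7 sphere at (6.5, 10.5) partially overlaps it — only the 10.77 mm² overlap (of its 120.98 mm²) is removed, clipping the outline; the cone at (2, 4.5) partially overlaps it — only the 50.39 mm² overlap (of its 223.15 mm²) is removed, clipping the outline — area = 67.84 mm². At z = 7.2: the cube (footprint 21.5×6) is included at this height (area 129.00 mm²); the sphere at (6.5, 10.5) is absent (|z−center|=7.200 > r=7); the cone at (2, 4.5): at t=0.708 of its height the radius interpolates to r₁+(r₂−r₁)t = 7.315, giving a regular 6-gon of that circumradius (area = (6/2)·7.315²·sin(360°/6) = 139.04 mm²); After the difference (first − rest): starting from the 21.5×6 cube (129.00 mm²), the cone at (2, 4.5) partially overlaps it — only the 49.40 mm² overlap (of its 139.04 mm²) is removed, clipping the outline — area = 79.60 mm². Checking containment: at z = 7.2 the cross-section extends beyond the z = 1.56 cross-section by about 11.76 mm².

part overhangs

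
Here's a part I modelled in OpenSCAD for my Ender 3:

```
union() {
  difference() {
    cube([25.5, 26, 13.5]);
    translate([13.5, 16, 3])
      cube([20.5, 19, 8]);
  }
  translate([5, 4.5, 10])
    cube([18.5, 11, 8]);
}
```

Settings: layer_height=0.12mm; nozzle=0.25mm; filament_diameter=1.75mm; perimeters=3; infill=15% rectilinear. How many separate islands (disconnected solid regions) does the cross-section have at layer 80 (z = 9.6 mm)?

1

At z = 9.6 mm: the 25.5×26 cube contributes its full rectangle; the cube at (13.5, 16) (footprint 20.5×19) is included at this height; Subtracting the remaining from the first: starting from the 25.5×26 cube, the 20.5×19 cube at (13.5, 16) partially overlaps it — only the 120.00 mm² overlap (of its 389.50 mm²) is removed, clipping the outline — 1 connected region; the cube at (5, 4.5) is not intersected at this z (z outside [10, 18]); Merging all regions: only that combined region is present, so the union is just that shape — 1 connected region. Overall, the cross-section is a single solid region. Island count = 1.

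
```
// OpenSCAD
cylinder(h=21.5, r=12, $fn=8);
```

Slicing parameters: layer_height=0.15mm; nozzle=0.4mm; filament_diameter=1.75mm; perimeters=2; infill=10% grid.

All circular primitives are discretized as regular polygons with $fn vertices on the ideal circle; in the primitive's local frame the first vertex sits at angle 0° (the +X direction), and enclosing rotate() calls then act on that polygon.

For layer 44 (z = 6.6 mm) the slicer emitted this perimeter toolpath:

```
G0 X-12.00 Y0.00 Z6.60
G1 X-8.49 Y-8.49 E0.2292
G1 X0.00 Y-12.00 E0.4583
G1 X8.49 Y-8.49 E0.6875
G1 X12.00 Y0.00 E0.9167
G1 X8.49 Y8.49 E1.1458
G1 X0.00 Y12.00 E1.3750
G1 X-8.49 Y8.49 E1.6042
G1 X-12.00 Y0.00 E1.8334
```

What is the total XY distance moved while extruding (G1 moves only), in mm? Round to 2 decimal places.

Sum the Euclidean lengths of each G1 segment: total = 73.50 mm.

73.50 mm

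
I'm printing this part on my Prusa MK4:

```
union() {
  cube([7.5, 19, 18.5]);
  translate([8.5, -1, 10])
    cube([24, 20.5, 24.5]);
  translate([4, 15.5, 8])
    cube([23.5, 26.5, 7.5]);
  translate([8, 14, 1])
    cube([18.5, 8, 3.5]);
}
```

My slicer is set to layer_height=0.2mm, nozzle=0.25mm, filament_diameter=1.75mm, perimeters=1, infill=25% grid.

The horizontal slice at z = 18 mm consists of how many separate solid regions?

At z = 18 mm: the cube is present — its section is the full 7.5×19 rectangle; the cube at (8.5, -1) is present — its section is the full 24×20.5 rectangle; the cube at (4, 15.5) is not intersected at this z (z outside [8, 15.5]); the cube at (8, 14) is not intersected at this z (z outside [1, 4.5]); Merging all regions: the 2 present regions are separate (no shared area or edge), so areas and boundary lengths simply add and each stays a separate island — 2 connected regions. The result has 2 disconnected regions.

2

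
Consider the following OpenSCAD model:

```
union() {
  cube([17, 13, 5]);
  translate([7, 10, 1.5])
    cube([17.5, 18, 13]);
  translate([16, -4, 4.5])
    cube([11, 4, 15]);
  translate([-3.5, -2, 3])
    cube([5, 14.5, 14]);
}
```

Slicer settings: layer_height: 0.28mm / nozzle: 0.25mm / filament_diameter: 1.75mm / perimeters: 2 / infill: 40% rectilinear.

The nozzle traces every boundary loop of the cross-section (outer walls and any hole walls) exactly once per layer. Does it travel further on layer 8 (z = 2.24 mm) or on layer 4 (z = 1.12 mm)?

Layer 8 (z = 2.24): the cube (footprint 17×13) is included at this height (perimeter 60.00 mm); the cube at (7, 10) (footprint 17.5×18) is included at this height (perimeter 71.00 mm); the cube at (16, -4) is absent (z outside [4.5, 19.5]); the cube at (-3.5, -2) is absent (z outside [3, 17]); Combining (union): the regions partially overlap (shared area 30.00 mm²), so the edge portions inside another operand are dropped and the merged outline is re-measured after clipping — boundary = 105.00 mm. So its perimeter = 105.00 mm. Layer 4 (z = 1.12): the cube (footprint 17×13) is included at this height (perimeter 60.00 mm); the cube at (7, 10) is not intersected at this z (z outside [1.5, 14.5]); the cube at (16, -4) does not reach this height (z outside [4.5, 19.5]); the cube at (-3.5, -2) is not intersected at this z (z outside [3, 17]); Merging all regions: only the 17×13 cube is present, so the union is just that shape — boundary = 60.00 mm. So its perimeter = 60.00 mm. Layer 8 is larger (105.00 vs 60.00 mm).

layer 8 (z = 2.24 mm)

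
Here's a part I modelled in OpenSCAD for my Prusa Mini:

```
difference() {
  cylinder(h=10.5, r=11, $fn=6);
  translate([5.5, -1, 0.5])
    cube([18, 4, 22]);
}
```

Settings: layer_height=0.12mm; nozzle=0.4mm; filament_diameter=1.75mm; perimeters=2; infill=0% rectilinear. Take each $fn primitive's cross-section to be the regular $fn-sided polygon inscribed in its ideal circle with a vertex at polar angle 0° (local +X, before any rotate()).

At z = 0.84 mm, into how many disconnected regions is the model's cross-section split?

1

At z = 0.84 mm: the r=11 cylinder contributes a regular 6-gon of circumradius 11; the 18×4 cube at (5.5, -1) contributes its full rectangle; Subtracting the remaining from the first: starting from the r=11 cylinder, the 18×4 cube at (5.5, -1) partially overlaps it — only the 19.11 mm² overlap (of its 72.00 mm²) is removed, clipping the outline — 1 connected region. The result has 1 disconnected region.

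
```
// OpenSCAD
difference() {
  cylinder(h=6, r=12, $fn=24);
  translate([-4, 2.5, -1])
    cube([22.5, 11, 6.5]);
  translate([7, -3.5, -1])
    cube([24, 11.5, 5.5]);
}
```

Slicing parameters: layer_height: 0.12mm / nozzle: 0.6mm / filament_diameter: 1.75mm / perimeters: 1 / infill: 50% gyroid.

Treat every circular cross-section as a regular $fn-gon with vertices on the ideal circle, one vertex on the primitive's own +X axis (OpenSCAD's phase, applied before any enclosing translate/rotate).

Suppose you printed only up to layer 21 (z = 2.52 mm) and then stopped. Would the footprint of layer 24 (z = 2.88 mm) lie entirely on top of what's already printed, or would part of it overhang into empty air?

entirely on top

Compare the two slices. At z = 2.52: the cylinder: section is a regular 24-gon, circumradius r=12 (area = (24/2)·12.000²·sin(360°/24) = 447.24 mm²); the 22.5×11 cube at (-4, 2.5) contributes its full rectangle (area 247.50 mm²); the cube at (7, -3.5) is present — its section is the full 24×11.5 rectangle (area 276.00 mm²); Subtracting the remaining from the first: starting from the r=12 cylinder (447.24 mm²), the 22.5×11 cube at (-4, 2.5) partially overlaps it — only the 119.06 mm² overlap (of its 247.50 mm²) is removed, clipping the outline; the 24×11.5 cube at (7, -3.5) partially overlaps it — only the 28.76 mm² overlap (of its 276.00 mm²) is removed, clipping the outline — area = 299.42 mm². At z = 2.88: the r=12 cylinder contributes a regular 24-gon of circumradius 12 (area = (24/2)·12.000²·sin(360°/24) = 447.24 mm²); the 22.5×11 cube at (-4, 2.5) contributes its full rectangle (area 247.50 mm²); the cube at (7, -3.5) is present — its section is the full 24×11.5 rectangle (area 276.00 mm²); After the difference (first − rest): starting from the r=12 cylinder (447.24 mm²), the 22.5×11 cube at (-4, 2.5) partially overlaps it — only the 119.06 mm² overlap (of its 247.50 mm²) is removed, clipping the outline; the 24×11.5 cube at (7, -3.5) partially overlaps it — only the 28.76 mm² overlap (of its 276.00 mm²) is removed, clipping the outline — area = 299.42 mm². Checking containment: the cross-section at z = 2.88 is a subset of the cross-section at z = 2.52.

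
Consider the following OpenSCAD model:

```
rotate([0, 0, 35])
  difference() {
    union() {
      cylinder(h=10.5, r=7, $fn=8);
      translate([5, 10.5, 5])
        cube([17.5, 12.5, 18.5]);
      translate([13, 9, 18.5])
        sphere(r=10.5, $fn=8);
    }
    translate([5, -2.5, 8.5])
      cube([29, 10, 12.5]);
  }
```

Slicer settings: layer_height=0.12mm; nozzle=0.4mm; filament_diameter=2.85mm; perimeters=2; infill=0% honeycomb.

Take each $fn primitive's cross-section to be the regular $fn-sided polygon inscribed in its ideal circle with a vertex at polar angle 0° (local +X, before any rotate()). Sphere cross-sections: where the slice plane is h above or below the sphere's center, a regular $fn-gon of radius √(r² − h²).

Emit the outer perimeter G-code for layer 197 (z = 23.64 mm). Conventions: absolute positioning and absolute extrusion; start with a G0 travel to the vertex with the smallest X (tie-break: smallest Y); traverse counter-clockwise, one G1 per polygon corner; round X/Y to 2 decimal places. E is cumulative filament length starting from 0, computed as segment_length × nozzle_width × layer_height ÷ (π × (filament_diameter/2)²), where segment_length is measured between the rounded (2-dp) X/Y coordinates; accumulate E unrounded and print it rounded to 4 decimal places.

At z = 23.64 mm: the cylinder is not intersected at this z (z outside [0, 10.5]); the cube at (5, 10.5) is not intersected at this z (z outside [5, 23.5]); the sphere at (13, 9): section is a regular 8-gon, circumradius = √(r²−h²) = √(10.5²−5.14²) = 9.156; Taking the union: only the r=10.5 sphere at (13, 9) is present, so the union is just that shape — 1 connected region; the cube at (5, -2.5) does not reach this height (z outside [8.5, 21]); Subtracting the remaining from the first: none of the subtracted shapes is present at this height, so that combined region is unchanged — 1 connected region; (rotated 35° about Z; rotation is an isometry so areas/perimeters/island counts are preserved). The outline is a single polygon with 8 vertices. Extrusion per mm of travel: 0.4 × 0.12 / (π × 1.425²) = 0.007524. Accumulating E over each segment gives final E = 0.4218.

G0 X-3.53 Y16.42 Z23.64
G1 X-2.01 Y9.58 E0.0527
G1 X3.90 Y5.81 E0.1055
G1 X10.74 Y7.33 E0.1582
G1 X14.50 Y13.24 E0.2109
G1 X12.99 Y20.08 E0.2636
G1 X7.08 Y23.85 E0.3163
G1 X0.24 Y22.33 E0.3691
G1 X-3.53 Y16.42 E0.4218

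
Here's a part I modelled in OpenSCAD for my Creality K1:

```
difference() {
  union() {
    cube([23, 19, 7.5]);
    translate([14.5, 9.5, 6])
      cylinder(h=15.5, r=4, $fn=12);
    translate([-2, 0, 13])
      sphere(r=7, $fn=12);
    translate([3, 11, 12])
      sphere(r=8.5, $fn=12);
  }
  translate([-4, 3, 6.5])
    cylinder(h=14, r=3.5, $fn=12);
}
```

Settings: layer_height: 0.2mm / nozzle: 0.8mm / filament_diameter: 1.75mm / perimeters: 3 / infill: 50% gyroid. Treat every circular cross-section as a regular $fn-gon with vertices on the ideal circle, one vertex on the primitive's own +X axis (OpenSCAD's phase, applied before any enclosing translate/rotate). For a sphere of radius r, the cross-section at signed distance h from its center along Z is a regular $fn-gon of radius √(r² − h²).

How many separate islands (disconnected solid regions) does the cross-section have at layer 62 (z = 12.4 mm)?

1

At z = 12.4 mm: the cube is not intersected at this z (z outside [0, 7.5]); the r=4 cylinder at (14.5, 9.5) gives a regular 12-gon of circumradius 4 (constant along its height); the sphere at (-2, 0): section is a regular 12-gon, circumradius = √(r²−h²) = √(7²−0.6²) = 6.974; the r=8.5 sphere at (3, 11) contributes a regular 12-gon of circumradius √(8.5²−0.4²) = 8.491; Combining (union): the regions partially overlap (shared area 20.14 mm²), so overlapping operands fuse into one piece — 1 connected region; the cylinder at (-4, 3): section is a regular 12-gon, circumradius r=3.5; After the difference (first − rest): starting from the result so far, the r=3.5 cylinder at (-4, 3) partially overlaps it — only the 36.28 mm² overlap (of its 36.75 mm²) is removed, clipping the outline — 1 connected region. Overall, the cross-section is a single solid region. Island count = 1.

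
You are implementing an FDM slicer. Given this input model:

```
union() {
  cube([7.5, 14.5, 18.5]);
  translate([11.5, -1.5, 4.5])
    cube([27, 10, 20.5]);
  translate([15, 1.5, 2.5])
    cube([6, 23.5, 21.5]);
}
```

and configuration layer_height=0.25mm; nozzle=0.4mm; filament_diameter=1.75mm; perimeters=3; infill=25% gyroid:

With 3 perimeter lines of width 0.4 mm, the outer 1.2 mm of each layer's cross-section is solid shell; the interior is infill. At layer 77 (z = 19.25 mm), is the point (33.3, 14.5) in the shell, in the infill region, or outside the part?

At z = 19.25 mm: the cube is absent (z outside [0, 18.5]); the cube at (11.5, -1.5) is present — its section is the full 27×10 rectangle; the 6×23.5 cube at (15, 1.5) contributes its full rectangle; Taking the union: the regions partially overlap (shared area 42.00 mm²), so overlapping operands fuse into one piece — 1 connected region. Overall, the cross-section is a single solid region. The nearest boundary edge runs (21.00, 8.50)→(38.50, 8.50); distance from the point to it = 6.00 mm. The point is not inside any of the regions above, so it lies outside the cross-section (6.00 mm from the nearest boundary).

outside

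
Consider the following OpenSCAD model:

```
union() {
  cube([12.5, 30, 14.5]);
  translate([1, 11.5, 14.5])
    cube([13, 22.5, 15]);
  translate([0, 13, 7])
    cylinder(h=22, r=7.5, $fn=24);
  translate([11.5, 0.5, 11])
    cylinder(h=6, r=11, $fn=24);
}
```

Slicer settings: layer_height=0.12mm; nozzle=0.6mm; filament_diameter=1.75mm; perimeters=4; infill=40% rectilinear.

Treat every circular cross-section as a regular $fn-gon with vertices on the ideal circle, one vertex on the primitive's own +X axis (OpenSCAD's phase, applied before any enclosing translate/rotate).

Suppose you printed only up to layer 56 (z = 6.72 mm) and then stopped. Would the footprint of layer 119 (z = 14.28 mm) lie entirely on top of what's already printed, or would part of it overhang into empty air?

Compare the two slices. At z = 6.72: the 12.5×30 cube contributes its full rectangle (area 375.00 mm²); the cube at (1, 11.5) does not reach this height (z outside [14.5, 29.5]); the cylinder at (0, 13) is absent (z outside [7, 29]); the cylinder at (11.5, 0.5) does not reach this height (z outside [11, 17]); Merging all regions: only the 12.5×30 cube is present, so the union is just that shape — area = 375.00 mm². At z = 14.28: the cube (footprint 12.5×30) is included at this height (area 375.00 mm²); the cube at (1, 11.5) is not intersected at this z (z outside [14.5, 29.5]); the cylinder at (0, 13): section is a regular 24-gon, circumradius r=7.5 (area = (24/2)·7.500²·sin(360°/24) = 174.70 mm²); the r=11 cylinder at (11.5, 0.5) contributes a regular 24-gon of circumradius 11 (area = (24/2)·11.000²·sin(360°/24) = 375.81 mm²); Merging all regions: the regions partially overlap — summed areas 925.51 mm² minus the doubly-counted overlap 198.22 mm² gives 727.29 mm² — area = 727.29 mm². Checking containment: at z = 14.28 the cross-section extends beyond the z = 6.72 cross-section by about 352.29 mm².

part overhangs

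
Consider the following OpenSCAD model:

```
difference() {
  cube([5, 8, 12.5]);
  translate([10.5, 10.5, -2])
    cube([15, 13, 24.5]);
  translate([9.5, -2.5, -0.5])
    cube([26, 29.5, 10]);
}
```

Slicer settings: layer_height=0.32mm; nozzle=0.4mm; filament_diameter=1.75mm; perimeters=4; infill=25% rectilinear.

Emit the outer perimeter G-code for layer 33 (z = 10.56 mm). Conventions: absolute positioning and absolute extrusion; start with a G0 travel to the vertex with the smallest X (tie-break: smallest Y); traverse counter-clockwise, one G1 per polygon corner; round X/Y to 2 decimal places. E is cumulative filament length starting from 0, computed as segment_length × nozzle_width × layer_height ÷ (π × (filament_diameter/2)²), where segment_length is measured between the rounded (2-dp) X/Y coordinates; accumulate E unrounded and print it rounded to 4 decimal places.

G0 X0.00 Y0.00 Z10.56
G1 X5.00 Y0.00 E0.2661
G1 X5.00 Y8.00 E0.6918
G1 X0.00 Y8.00 E0.9579
G1 X0.00 Y0.00 E1.3836

At z = 10.56 mm: the 5×8 cube contributes its full rectangle; the cube at (10.5, 10.5) (footprint 15×13) is included at this height; the cube at (9.5, -2.5) does not reach this height (z outside [-0.5, 9.5]); Taking the first minus the rest: starting from the 5×8 cube, the 15×13 cube at (10.5, 10.5) misses the remaining region (no effect) — 1 connected region. The outline is a single polygon with 4 vertices. Extrusion per mm of travel: 0.4 × 0.32 / (π × 0.875²) = 0.053216. Accumulating E over each segment gives final E = 1.3836.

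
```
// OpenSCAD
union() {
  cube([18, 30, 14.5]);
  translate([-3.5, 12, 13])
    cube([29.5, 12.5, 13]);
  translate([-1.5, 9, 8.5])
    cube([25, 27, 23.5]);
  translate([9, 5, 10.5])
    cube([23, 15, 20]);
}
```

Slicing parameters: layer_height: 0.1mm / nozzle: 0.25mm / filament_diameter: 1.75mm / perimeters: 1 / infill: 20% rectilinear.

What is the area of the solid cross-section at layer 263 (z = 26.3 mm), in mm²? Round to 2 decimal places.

860.50 mm²

At z = 26.3 mm: the cube does not reach this height (z outside [0, 14.5]); the cube at (-3.5, 12) does not reach this height (z outside [13, 26]); the cube at (-1.5, 9) (footprint 25×27) is included at this height (area 675.00 mm²); the cube at (9, 5) (footprint 23×15) is included at this height (area 345.00 mm²); Taking the union: the regions partially overlap — summed areas 1020.00 mm² minus the doubly-counted overlap 159.50 mm² gives 860.50 mm² — area = 860.50 mm². Overall, the cross-section is a single solid region. Net area = 860.50 mm².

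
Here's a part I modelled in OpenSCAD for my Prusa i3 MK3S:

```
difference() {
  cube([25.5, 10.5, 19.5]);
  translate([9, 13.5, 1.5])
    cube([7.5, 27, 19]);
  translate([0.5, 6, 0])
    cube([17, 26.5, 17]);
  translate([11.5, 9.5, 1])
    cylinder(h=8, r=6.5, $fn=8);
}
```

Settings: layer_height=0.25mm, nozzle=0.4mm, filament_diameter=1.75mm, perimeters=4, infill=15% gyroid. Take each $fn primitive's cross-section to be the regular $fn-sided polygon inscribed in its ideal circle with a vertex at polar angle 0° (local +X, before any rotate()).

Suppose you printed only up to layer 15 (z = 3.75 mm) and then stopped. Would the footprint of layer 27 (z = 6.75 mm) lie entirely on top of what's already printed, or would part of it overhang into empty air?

Compare the two slices. At z = 3.75: the cube is present — its section is the full 25.5×10.5 rectangle (area 267.75 mm²); the 7.5×27 cube at (9, 13.5) contributes its full rectangle (area 202.50 mm²); the cube at (0.5, 6) is present — its section is the full 17×26.5 rectangle (area 450.50 mm²); the r=6.5 cylinder at (11.5, 9.5) gives a regular 8-gon of circumradius 6.5 (constant along its height) (area = (8/2)·6.500²·sin(360°/8) = 119.50 mm²); Subtracting the remaining from the first: starting from the 25.5×10.5 cube (267.75 mm²), the 7.5×27 cube at (9, 13.5) misses the remaining region (no effect); the 17×26.5 cube at (0.5, 6) partially overlaps it — only the 76.50 mm² overlap (of its 450.50 mm²) is removed, clipping the outline; the r=6.5 cylinder at (11.5, 9.5) partially overlaps it — only the 19.92 mm² overlap (of its 119.50 mm²) is removed, clipping the outline — area = 171.33 mm². At z = 6.75: the 25.5×10.5 cube contributes its full rectangle (area 267.75 mm²); the 7.5×27 cube at (9, 13.5) contributes its full rectangle (area 202.50 mm²); the cube at (0.5, 6) (footprint 17×26.5) is included at this height (area 450.50 mm²); the cylinder at (11.5, 9.5): section is a regular 8-gon, circumradius r=6.5 (area = (8/2)·6.500²·sin(360°/8) = 119.50 mm²); Subtracting the remaining from the first: starting from the 25.5×10.5 cube (267.75 mm²), the 7.5×27 cube at (9, 13.5) misses the remaining region (no effect); the 17×26.5 cube at (0.5, 6) partially overlaps it — only the 76.50 mm² overlap (of its 450.50 mm²) is removed, clipping the outline; the r=6.5 cylinder at (11.5, 9.5) partially overlaps it — only the 19.92 mm² overlap (of its 119.50 mm²) is removed, clipping the outline — area = 171.33 mm². Checking containment: the cross-section at z = 6.75 is a subset of the cross-section at z = 3.75.

entirely on top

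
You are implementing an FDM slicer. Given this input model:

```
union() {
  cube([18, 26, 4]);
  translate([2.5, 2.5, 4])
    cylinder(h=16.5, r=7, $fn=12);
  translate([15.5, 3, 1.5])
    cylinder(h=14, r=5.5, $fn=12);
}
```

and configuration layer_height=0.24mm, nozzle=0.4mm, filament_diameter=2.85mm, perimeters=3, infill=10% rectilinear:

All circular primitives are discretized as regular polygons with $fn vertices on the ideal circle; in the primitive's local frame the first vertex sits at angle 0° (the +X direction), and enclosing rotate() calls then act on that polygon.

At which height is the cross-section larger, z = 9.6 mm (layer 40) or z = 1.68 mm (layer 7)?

layer 7 (z = 1.68 mm)

Layer 40 (z = 9.6): the cube does not reach this height (z outside [0, 4]); the r=7 cylinder at (2.5, 2.5) contributes a regular 12-gon of circumradius 7 (area = (12/2)·7.000²·sin(360°/12) = 147.00 mm²); the r=5.5 cylinder at (15.5, 3) gives a regular 12-gon of circumradius 5.5 (constant along its height) (area = (12/2)·5.500²·sin(360°/12) = 90.75 mm²); Merging all regions: the 2 present regions are separate (no shared area or edge), so areas and boundary lengths simply add and each stays a separate island — area = 237.75 mm². So its area = 237.75 mm². Layer 7 (z = 1.68): the cube (footprint 18×26) is included at this height (area 468.00 mm²); the cylinder at (2.5, 2.5) is not intersected at this z (z outside [4, 20.5]); the r=5.5 cylinder at (15.5, 3) contributes a regular 12-gon of circumradius 5.5 (area = (12/2)·5.500²·sin(360°/12) = 90.75 mm²); Taking the union: the regions partially overlap — summed areas 558.75 mm² minus the doubly-counted overlap 58.37 mm² gives 500.38 mm² — area = 500.38 mm². So its area = 500.38 mm². Layer 7 is larger (500.38 vs 237.75 mm²).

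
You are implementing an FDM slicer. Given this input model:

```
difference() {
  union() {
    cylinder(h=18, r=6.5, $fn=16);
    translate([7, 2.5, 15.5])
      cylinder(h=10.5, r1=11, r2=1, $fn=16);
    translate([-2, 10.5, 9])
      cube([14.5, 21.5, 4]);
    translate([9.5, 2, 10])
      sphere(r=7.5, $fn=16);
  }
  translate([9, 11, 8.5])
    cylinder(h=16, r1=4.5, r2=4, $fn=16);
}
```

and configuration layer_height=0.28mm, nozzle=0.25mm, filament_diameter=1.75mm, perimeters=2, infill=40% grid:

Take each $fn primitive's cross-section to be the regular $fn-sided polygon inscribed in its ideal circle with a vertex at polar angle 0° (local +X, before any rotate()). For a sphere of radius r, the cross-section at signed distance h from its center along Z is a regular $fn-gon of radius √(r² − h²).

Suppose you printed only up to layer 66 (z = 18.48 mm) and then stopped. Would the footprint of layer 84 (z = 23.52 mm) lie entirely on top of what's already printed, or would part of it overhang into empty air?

entirely on top

Compare the two slices. At z = 18.48: the cylinder is not intersected at this z (z outside [0, 18]); the cone at (7, 2.5) (r1=11→r2=1) has section circumradius 8.162 here — a regular 16-gon (area = (16/2)·8.162²·sin(360°/16) = 203.94 mm²); the cube at (-2, 10.5) does not reach this height (z outside [9, 13]); the sphere at (9.5, 2) does not reach this height (|z−center|=8.480 > r=7.5); Taking the union: only the cone at (7, 2.5) is present, so the union is just that shape — area = 203.94 mm²; the cone at (9, 11): at t=0.624 of its height the radius interpolates to r₁+(r₂−r₁)t = 4.188, giving a regular 16-gon of that circumradius (area = (16/2)·4.188²·sin(360°/16) = 53.70 mm²); After the difference (first − rest): starting from the result so far (203.94 mm²), the cone at (9, 11) partially overlaps it — only the 18.58 mm² overlap (of its 53.70 mm²) is removed, clipping the outline — area = 185.36 mm². At z = 23.52: the cylinder is not intersected at this z (z outside [0, 18]); the cone at (7, 2.5) contributes a regular 16-gon of circumradius 3.362 (interpolated between r1=11 and r2=1 at t=0.764) (area = (16/2)·3.362²·sin(360°/16) = 34.60 mm²); the cube at (-2, 10.5) does not reach this height (z outside [9, 13]); the sphere at (9.5, 2) is not intersected at this z (|z−center|=13.520 > r=7.5); Merging all regions: only the cone at (7, 2.5) is present, so the union is just that shape — area = 34.60 mm²; the cone at (9, 11) contributes a regular 16-gon of circumradius 4.031 (interpolated between r1=4.5 and r2=4 at t=0.939) (area = (16/2)·4.031²·sin(360°/16) = 49.74 mm²); After the difference (first − rest): starting from that combined region (34.60 mm²), the cone at (9, 11) misses the remaining region (no effect) — area = 34.60 mm². Checking containment: the cross-section at z = 23.52 is a subset of the cross-section at z = 18.48.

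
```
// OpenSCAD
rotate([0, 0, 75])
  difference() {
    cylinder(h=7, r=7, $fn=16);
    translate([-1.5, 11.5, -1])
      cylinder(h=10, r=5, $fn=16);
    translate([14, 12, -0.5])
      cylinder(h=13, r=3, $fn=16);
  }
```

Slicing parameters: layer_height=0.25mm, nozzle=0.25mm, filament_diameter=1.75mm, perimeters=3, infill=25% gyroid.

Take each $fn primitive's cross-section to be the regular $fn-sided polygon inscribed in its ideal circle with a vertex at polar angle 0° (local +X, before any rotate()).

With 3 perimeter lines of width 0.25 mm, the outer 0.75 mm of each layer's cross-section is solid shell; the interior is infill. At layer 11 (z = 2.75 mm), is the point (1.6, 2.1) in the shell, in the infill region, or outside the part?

At z = 2.75 mm: the r=7 cylinder gives a regular 16-gon of circumradius 7 (constant along its height); the r=5 cylinder at (-1.5, 11.5) gives a regular 16-gon of circumradius 5 (constant along its height); the r=3 cylinder at (14, 12) contributes a regular 16-gon of circumradius 3; After the difference (first − rest): starting from the r=7 cylinder, the r=5 cylinder at (-1.5, 11.5) partially overlaps it — only the 0.40 mm² overlap (of its 76.54 mm²) is removed, clipping the outline; the r=3 cylinder at (14, 12) misses the remaining region (no effect) — 1 connected region; (rotated 75° about Z; rotation is an isometry so areas/perimeters/island counts are preserved). Overall, the cross-section is a single solid region. Undo the 75° rotation: the query point maps to (2.443, -1.002) in the un-rotated model frame. The nearest boundary edge runs (7.00, 0.00)→(6.47, -2.68); distance from the point to it = 4.27 mm. The point is inside the cross-section and 4.27 mm from the nearest boundary — more than the 0.75 mm shell width (3 × 0.25), so it's in the infill interior.

infill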